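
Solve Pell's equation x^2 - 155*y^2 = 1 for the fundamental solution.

First expand sqrt(155) as a continued fraction. With x_i = (sqrt(155) + m_i)/d_i and (m_0, d_0) = (0, 1): a_0 = floor(sqrt(155)) = 12, since 12^2 = 144 <= 155 < 169 = 13^2.
Iterate m_{i+1} = d_i*a_i - m_i, d_{i+1} = (155 - m_{i+1}^2)/d_i, a_{i+1} = floor((a_0 + m_{i+1})/d_{i+1}):
  m_1 = 1*12 - 0 = 12, d_1 = (155 - 12^2)/1 = 11/1 = 11, a_1 = floor((12 + 12)/11) = 2.
  m_2 = 11*2 - 12 = 10, d_2 = (155 - 10^2)/11 = 55/11 = 5, a_2 = floor((12 + 10)/5) = 4.
  m_3 = 5*4 - 10 = 10, d_3 = (155 - 10^2)/5 = 55/5 = 11, a_3 = floor((12 + 10)/11) = 2.
  m_4 = 11*2 - 10 = 12, d_4 = (155 - 12^2)/11 = 11/11 = 1, a_4 = floor((12 + 12)/1) = 24.
  m_5 = 1*24 - 12 = 12, d_5 = (155 - 12^2)/1 = 11/1 = 11: (m_5, d_5) = (m_1, d_1) = (12, 11), so from here the quotients repeat a_1, ..., a_4; the period length is 4.
So sqrt(155) = [12; (2, 4, 2, 24)] with period length k = 4.
k is even, so the fundamental solution of x^2 - 155y^2 = 1 is (p_{k-1}, q_{k-1}) = (p_3, q_3); compute convergents through index 3.
Convergents (p_i = a_i*p_{i-1} + p_{i-2}, q_i = a_i*q_{i-1} + q_{i-2} with p_{-2}=0, p_{-1}=1, q_{-2}=1, q_{-1}=0):
  i=0: a_0=12, p_0 = 12*1 + 0 = 12, q_0 = 12*0 + 1 = 1.
  i=1: a_1=2, p_1 = 2*12 + 1 = 25, q_1 = 2*1 + 0 = 2.
  i=2: a_2=4, p_2 = 4*25 + 12 = 112, q_2 = 4*2 + 1 = 9.
  i=3: a_3=2, p_3 = 2*112 + 25 = 249, q_3 = 2*9 + 2 = 20.
Check: 249^2 - 155*20^2 = 62001 - 62000 = 1, so (x, y) = (249, 20) solves the equation, and by the theorem it is the least positive solution.

(x, y) = (249, 20)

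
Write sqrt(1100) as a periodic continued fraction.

[33; (6, 66)]

Write x_i = (sqrt(1100) + m_i)/d_i with (m_0, d_0) = (0, 1). a_0 = floor(sqrt(1100)) = 33, since 33^2 = 1089 <= 1100 < 1156 = 34^2.
Iterate m_{i+1} = d_i*a_i - m_i, d_{i+1} = (1100 - m_{i+1}^2)/d_i, a_{i+1} = floor((a_0 + m_{i+1})/d_{i+1}):
  m_1 = 1*33 - 0 = 33, d_1 = (1100 - 33^2)/1 = 11/1 = 11, a_1 = floor((33 + 33)/11) = 6.
  m_2 = 11*6 - 33 = 33, d_2 = (1100 - 33^2)/11 = 11/11 = 1, a_2 = floor((33 + 33)/1) = 66.
  m_3 = 1*66 - 33 = 33, d_3 = (1100 - 33^2)/1 = 11/1 = 11: (m_3, d_3) = (m_1, d_1) = (33, 11), so from here the quotients repeat a_1, a_2; the period length is 2.
Hence the expansion of sqrt(1100) is a_0 = 33 followed by the repeating block 6, 66 (period 2).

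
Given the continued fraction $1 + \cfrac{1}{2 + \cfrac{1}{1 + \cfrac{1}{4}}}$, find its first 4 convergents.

Using the convergent recurrence p_i = a_i*p_{i-1} + p_{i-2}, q_i = a_i*q_{i-1} + q_{i-2} with p_{-2}=0, p_{-1}=1, q_{-2}=1, q_{-1}=0:
  i=0: a_0=1, p_0 = 1*1 + 0 = 1, q_0 = 1*0 + 1 = 1.
  i=1: a_1=2, p_1 = 2*1 + 1 = 3, q_1 = 2*1 + 0 = 2.
  i=2: a_2=1, p_2 = 1*3 + 1 = 4, q_2 = 1*2 + 1 = 3.
  i=3: a_3=4, p_3 = 4*4 + 3 = 19, q_3 = 4*3 + 2 = 14.

1/1, 3/2, 4/3, 19/14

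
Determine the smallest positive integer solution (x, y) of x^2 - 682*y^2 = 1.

First expand sqrt(682) as a continued fraction. With x_i = (sqrt(682) + m_i)/d_i and (m_0, d_0) = (0, 1): a_0 = floor(sqrt(682)) = 26, since 26^2 = 676 <= 682 < 729 = 27^2.
Iterate m_{i+1} = d_i*a_i - m_i, d_{i+1} = (682 - m_{i+1}^2)/d_i, a_{i+1} = floor((a_0 + m_{i+1})/d_{i+1}):
  m_1 = 1*26 - 0 = 26, d_1 = (682 - 26^2)/1 = 6/1 = 6, a_1 = floor((26 + 26)/6) = 8.
  m_2 = 6*8 - 26 = 22, d_2 = (682 - 22^2)/6 = 198/6 = 33, a_2 = floor((26 + 22)/33) = 1.
  m_3 = 33*1 - 22 = 11, d_3 = (682 - 11^2)/33 = 561/33 = 17, a_3 = floor((26 + 11)/17) = 2.
  m_4 = 17*2 - 11 = 23, d_4 = (682 - 23^2)/17 = 153/17 = 9, a_4 = floor((26 + 23)/9) = 5.
  m_5 = 9*5 - 23 = 22, d_5 = (682 - 22^2)/9 = 198/9 = 22, a_5 = floor((26 + 22)/22) = 2.
  m_6 = 22*2 - 22 = 22, d_6 = (682 - 22^2)/22 = 198/22 = 9, a_6 = floor((26 + 22)/9) = 5.
  m_7 = 9*5 - 22 = 23, d_7 = (682 - 23^2)/9 = 153/9 = 17, a_7 = floor((26 + 23)/17) = 2.
  m_8 = 17*2 - 23 = 11, d_8 = (682 - 11^2)/17 = 561/17 = 33, a_8 = floor((26 + 11)/33) = 1.
  m_9 = 33*1 - 11 = 22, d_9 = (682 - 22^2)/33 = 198/33 = 6, a_9 = floor((26 + 22)/6) = 8.
  m_10 = 6*8 - 22 = 26, d_10 = (682 - 26^2)/6 = 6/6 = 1, a_10 = floor((26 + 26)/1) = 52.
  m_11 = 1*52 - 26 = 26, d_11 = (682 - 26^2)/1 = 6/1 = 6: (m_11, d_11) = (m_1, d_1) = (26, 6), so from here the quotients repeat a_1, ..., a_10; the period length is 10.
So sqrt(682) = [26; (8, 1, 2, 5, 2, 5, 2, 1, 8, 52)] with period length k = 10.
k is even, so the fundamental solution of x^2 - 682y^2 = 1 is (p_{k-1}, q_{k-1}) = (p_9, q_9); compute convergents through index 9.
Convergents (p_i = a_i*p_{i-1} + p_{i-2}, q_i = a_i*q_{i-1} + q_{i-2} with p_{-2}=0, p_{-1}=1, q_{-2}=1, q_{-1}=0):
  i=0: a_0=26, p_0 = 26*1 + 0 = 26, q_0 = 26*0 + 1 = 1.
  i=1: a_1=8, p_1 = 8*26 + 1 = 209, q_1 = 8*1 + 0 = 8.
  i=2: a_2=1, p_2 = 1*209 + 26 = 235, q_2 = 1*8 + 1 = 9.
  i=3: a_3=2, p_3 = 2*235 + 209 = 679, q_3 = 2*9 + 8 = 26.
  i=4: a_4=5, p_4 = 5*679 + 235 = 3630, q_4 = 5*26 + 9 = 139.
  i=5: a_5=2, p_5 = 2*3630 + 679 = 7939, q_5 = 2*139 + 26 = 304.
  i=6: a_6=5, p_6 = 5*7939 + 3630 = 43325, q_6 = 5*304 + 139 = 1659.
  i=7: a_7=2, p_7 = 2*43325 + 7939 = 94589, q_7 = 2*1659 + 304 = 3622.
  i=8: a_8=1, p_8 = 1*94589 + 43325 = 137914, q_8 = 1*3622 + 1659 = 5281.
  i=9: a_9=8, p_9 = 8*137914 + 94589 = 1197901, q_9 = 8*5281 + 3622 = 45870.
Check: 1197901^2 - 682*45870^2 = 1434966805801 - 1434966805800 = 1, so (x, y) = (1197901, 45870) solves the equation, and by the theorem it is the least positive solution.

(x, y) = (1197901, 45870)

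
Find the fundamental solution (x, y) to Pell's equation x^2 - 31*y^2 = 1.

First expand sqrt(31) as a continued fraction. With x_i = (sqrt(31) + m_i)/d_i and (m_0, d_0) = (0, 1): a_0 = floor(sqrt(31)) = 5, since 5^2 = 25 <= 31 < 36 = 6^2.
Iterate m_{i+1} = d_i*a_i - m_i, d_{i+1} = (31 - m_{i+1}^2)/d_i, a_{i+1} = floor((a_0 + m_{i+1})/d_{i+1}):
  m_1 = 1*5 - 0 = 5, d_1 = (31 - 5^2)/1 = 6/1 = 6, a_1 = floor((5 + 5)/6) = 1.
  m_2 = 6*1 - 5 = 1, d_2 = (31 - 1^2)/6 = 30/6 = 5, a_2 = floor((5 + 1)/5) = 1.
  m_3 = 5*1 - 1 = 4, d_3 = (31 - 4^2)/5 = 15/5 = 3, a_3 = floor((5 + 4)/3) = 3.
  m_4 = 3*3 - 4 = 5, d_4 = (31 - 5^2)/3 = 6/3 = 2, a_4 = floor((5 + 5)/2) = 5.
  m_5 = 2*5 - 5 = 5, d_5 = (31 - 5^2)/2 = 6/2 = 3, a_5 = floor((5 + 5)/3) = 3.
  m_6 = 3*3 - 5 = 4, d_6 = (31 - 4^2)/3 = 15/3 = 5, a_6 = floor((5 + 4)/5) = 1.
  m_7 = 5*1 - 4 = 1, d_7 = (31 - 1^2)/5 = 30/5 = 6, a_7 = floor((5 + 1)/6) = 1.
  m_8 = 6*1 - 1 = 5, d_8 = (31 - 5^2)/6 = 6/6 = 1, a_8 = floor((5 + 5)/1) = 10.
  m_9 = 1*10 - 5 = 5, d_9 = (31 - 5^2)/1 = 6/1 = 6: (m_9, d_9) = (m_1, d_1) = (5, 6), so from here the quotients repeat a_1, ..., a_8; the period length is 8.
So sqrt(31) = [5; (1, 1, 3, 5, 3, 1, 1, 10)] with period length k = 8.
k is even, so the fundamental solution of x^2 - 31y^2 = 1 is (p_{k-1}, q_{k-1}) = (p_7, q_7); compute convergents through index 7.
Convergents (p_i = a_i*p_{i-1} + p_{i-2}, q_i = a_i*q_{i-1} + q_{i-2} with p_{-2}=0, p_{-1}=1, q_{-2}=1, q_{-1}=0):
  i=0: a_0=5, p_0 = 5*1 + 0 = 5, q_0 = 5*0 + 1 = 1.
  i=1: a_1=1, p_1 = 1*5 + 1 = 6, q_1 = 1*1 + 0 = 1.
  i=2: a_2=1, p_2 = 1*6 + 5 = 11, q_2 = 1*1 + 1 = 2.
  i=3: a_3=3, p_3 = 3*11 + 6 = 39, q_3 = 3*2 + 1 = 7.
  i=4: a_4=5, p_4 = 5*39 + 11 = 206, q_4 = 5*7 + 2 = 37.
  i=5: a_5=3, p_5 = 3*206 + 39 = 657, q_5 = 3*37 + 7 = 118.
  i=6: a_6=1, p_6 = 1*657 + 206 = 863, q_6 = 1*118 + 37 = 155.
  i=7: a_7=1, p_7 = 1*863 + 657 = 1520, q_7 = 1*155 + 118 = 273.
Check: 1520^2 - 31*273^2 = 2310400 - 2310399 = 1, so (x, y) = (1520, 273) solves the equation, and by the theorem it is the least positive solution.

(x, y) = (1520, 273)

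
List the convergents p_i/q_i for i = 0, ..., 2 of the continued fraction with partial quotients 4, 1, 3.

Using the convergent recurrence p_i = a_i*p_{i-1} + p_{i-2}, q_i = a_i*q_{i-1} + q_{i-2} with p_{-2}=0, p_{-1}=1, q_{-2}=1, q_{-1}=0:
  i=0: a_0=4, p_0 = 4*1 + 0 = 4, q_0 = 4*0 + 1 = 1.
  i=1: a_1=1, p_1 = 1*4 + 1 = 5, q_1 = 1*1 + 0 = 1.
  i=2: a_2=3, p_2 = 3*5 + 4 = 19, q_2 = 3*1 + 1 = 4.

4/1, 5/1, 19/4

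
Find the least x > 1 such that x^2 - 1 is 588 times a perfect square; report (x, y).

(x, y) = (97, 4)

First expand sqrt(588) as a continued fraction. With x_i = (sqrt(588) + m_i)/d_i and (m_0, d_0) = (0, 1): a_0 = floor(sqrt(588)) = 24, since 24^2 = 576 <= 588 < 625 = 25^2.
Iterate m_{i+1} = d_i*a_i - m_i, d_{i+1} = (588 - m_{i+1}^2)/d_i, a_{i+1} = floor((a_0 + m_{i+1})/d_{i+1}):
  m_1 = 1*24 - 0 = 24, d_1 = (588 - 24^2)/1 = 12/1 = 12, a_1 = floor((24 + 24)/12) = 4.
  m_2 = 12*4 - 24 = 24, d_2 = (588 - 24^2)/12 = 12/12 = 1, a_2 = floor((24 + 24)/1) = 48.
  m_3 = 1*48 - 24 = 24, d_3 = (588 - 24^2)/1 = 12/1 = 12: (m_3, d_3) = (m_1, d_1) = (24, 12), so from here the quotients repeat a_1, a_2; the period length is 2.
So sqrt(588) = [24; (4, 48)] with period length k = 2.
k is even, so the fundamental solution of x^2 - 588y^2 = 1 is (p_{k-1}, q_{k-1}) = (p_1, q_1); compute convergents through index 1.
Convergents (p_i = a_i*p_{i-1} + p_{i-2}, q_i = a_i*q_{i-1} + q_{i-2} with p_{-2}=0, p_{-1}=1, q_{-2}=1, q_{-1}=0):
  i=0: a_0=24, p_0 = 24*1 + 0 = 24, q_0 = 24*0 + 1 = 1.
  i=1: a_1=4, p_1 = 4*24 + 1 = 97, q_1 = 4*1 + 0 = 4.
Check: 97^2 - 588*4^2 = 9409 - 9408 = 1, so (x, y) = (97, 4) solves the equation, and by the theorem it is the least positive solution.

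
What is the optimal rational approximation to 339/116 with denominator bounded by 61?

38/13

Expand x = 339/116 as a continued fraction with the Euclidean algorithm:
  339 = 2*116 + 107, so a_0 = 2.
  116 = 1*107 + 9, so a_1 = 1.
  107 = 11*9 + 8, so a_2 = 11.
  9 = 1*8 + 1, so a_3 = 1.
  8 = 8*1 + 0, so a_4 = 8.
so x = [2; 1, 11, 1, 8].
Convergents (p_i = a_i*p_{i-1} + p_{i-2}, q_i = a_i*q_{i-1} + q_{i-2} with p_{-2}=0, p_{-1}=1, q_{-2}=1, q_{-1}=0), until the denominator exceeds 61:
  i=0: a_0=2, p_0 = 2*1 + 0 = 2, q_0 = 2*0 + 1 = 1.
  i=1: a_1=1, p_1 = 1*2 + 1 = 3, q_1 = 1*1 + 0 = 1.
  i=2: a_2=11, p_2 = 11*3 + 2 = 35, q_2 = 11*1 + 1 = 12.
  i=3: a_3=1, p_3 = 1*35 + 3 = 38, q_3 = 1*12 + 1 = 13.
  i=4: a_4=8, p_4 = 8*38 + 35 = 339, q_4 = 8*13 + 12 = 116.
q_4 = 116 > 61, so the last convergent with denominator <= 61 is p_3/q_3 = 38/13.
The closest fraction with denominator <= 61 is either p_3/q_3 or the intermediate fraction (k*p_3 + p_2)/(k*q_3 + q_2) with the largest k >= 1 whose denominator stays <= 61; these approach x as k grows, and every other convergent or intermediate fraction in range is farther away.
Largest k: floor((61 - q_2)/q_3) = floor((61 - 12)/13) = 3.
That gives (3*38 + 35)/(3*13 + 12) = 149/51.
Compare the errors: |x - 38/13| = |339*13 - 38*116|/(116*13) = 1/1508, and |x - 149/51| = |339*51 - 149*116|/(116*51) = 5/5916.
Cross-multiplying, 1*5916 = 5916 < 7540 = 5*1508, so 1/1508 is smaller: the convergent 38/13 is closer to x than 149/51.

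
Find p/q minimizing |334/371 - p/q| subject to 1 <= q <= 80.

9/10

Expand x = 334/371 as a continued fraction with the Euclidean algorithm:
  334 = 0*371 + 334, so a_0 = 0.
  371 = 1*334 + 37, so a_1 = 1.
  334 = 9*37 + 1, so a_2 = 9.
  37 = 37*1 + 0, so a_3 = 37.
so x = [0; 1, 9, 37].
Convergents (p_i = a_i*p_{i-1} + p_{i-2}, q_i = a_i*q_{i-1} + q_{i-2} with p_{-2}=0, p_{-1}=1, q_{-2}=1, q_{-1}=0), until the denominator exceeds 80:
  i=0: a_0=0, p_0 = 0*1 + 0 = 0, q_0 = 0*0 + 1 = 1.
  i=1: a_1=1, p_1 = 1*0 + 1 = 1, q_1 = 1*1 + 0 = 1.
  i=2: a_2=9, p_2 = 9*1 + 0 = 9, q_2 = 9*1 + 1 = 10.
  i=3: a_3=37, p_3 = 37*9 + 1 = 334, q_3 = 37*10 + 1 = 371.
q_3 = 371 > 80, so the last convergent with denominator <= 80 is p_2/q_2 = 9/10.
The closest fraction with denominator <= 80 is either p_2/q_2 or the intermediate fraction (k*p_2 + p_1)/(k*q_2 + q_1) with the largest k >= 1 whose denominator stays <= 80; these approach x as k grows, and every other convergent or intermediate fraction in range is farther away.
Largest k: floor((80 - q_1)/q_2) = floor((80 - 1)/10) = 7.
That gives (7*9 + 1)/(7*10 + 1) = 64/71.
Compare the errors: |x - 9/10| = |334*10 - 9*371|/(371*10) = 1/3710, and |x - 64/71| = |334*71 - 64*371|/(371*71) = 30/26341.
Cross-multiplying, 1*26341 = 26341 < 111300 = 30*3710, so 1/3710 is smaller: the convergent 9/10 is closer to x than 64/71.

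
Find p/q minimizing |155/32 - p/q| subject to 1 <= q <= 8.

29/6

Expand x = 155/32 as a continued fraction with the Euclidean algorithm:
  155 = 4*32 + 27, so a_0 = 4.
  32 = 1*27 + 5, so a_1 = 1.
  27 = 5*5 + 2, so a_2 = 5.
  5 = 2*2 + 1, so a_3 = 2.
  2 = 2*1 + 0, so a_4 = 2.
so x = [4; 1, 5, 2, 2].
Convergents (p_i = a_i*p_{i-1} + p_{i-2}, q_i = a_i*q_{i-1} + q_{i-2} with p_{-2}=0, p_{-1}=1, q_{-2}=1, q_{-1}=0), until the denominator exceeds 8:
  i=0: a_0=4, p_0 = 4*1 + 0 = 4, q_0 = 4*0 + 1 = 1.
  i=1: a_1=1, p_1 = 1*4 + 1 = 5, q_1 = 1*1 + 0 = 1.
  i=2: a_2=5, p_2 = 5*5 + 4 = 29, q_2 = 5*1 + 1 = 6.
  i=3: a_3=2, p_3 = 2*29 + 5 = 63, q_3 = 2*6 + 1 = 13.
q_3 = 13 > 8, so the last convergent with denominator <= 8 is p_2/q_2 = 29/6.
The closest fraction with denominator <= 8 is either p_2/q_2 or the intermediate fraction (k*p_2 + p_1)/(k*q_2 + q_1) with the largest k >= 1 whose denominator stays <= 8; these approach x as k grows, and every other convergent or intermediate fraction in range is farther away.
Largest k: floor((8 - q_1)/q_2) = floor((8 - 1)/6) = 1.
That gives (1*29 + 5)/(1*6 + 1) = 34/7.
Compare the errors: |x - 29/6| = |155*6 - 29*32|/(32*6) = 2/192, and |x - 34/7| = |155*7 - 34*32|/(32*7) = 3/224.
Cross-multiplying, 2*224 = 448 < 576 = 3*192, so 2/192 is smaller: the convergent 29/6 is closer to x than 34/7.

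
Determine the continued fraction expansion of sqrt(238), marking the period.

Write x_i = (sqrt(238) + m_i)/d_i with (m_0, d_0) = (0, 1). a_0 = floor(sqrt(238)) = 15, since 15^2 = 225 <= 238 < 256 = 16^2.
Iterate m_{i+1} = d_i*a_i - m_i, d_{i+1} = (238 - m_{i+1}^2)/d_i, a_{i+1} = floor((a_0 + m_{i+1})/d_{i+1}):
  m_1 = 1*15 - 0 = 15, d_1 = (238 - 15^2)/1 = 13/1 = 13, a_1 = floor((15 + 15)/13) = 2.
  m_2 = 13*2 - 15 = 11, d_2 = (238 - 11^2)/13 = 117/13 = 9, a_2 = floor((15 + 11)/9) = 2.
  m_3 = 9*2 - 11 = 7, d_3 = (238 - 7^2)/9 = 189/9 = 21, a_3 = floor((15 + 7)/21) = 1.
  m_4 = 21*1 - 7 = 14, d_4 = (238 - 14^2)/21 = 42/21 = 2, a_4 = floor((15 + 14)/2) = 14.
  m_5 = 2*14 - 14 = 14, d_5 = (238 - 14^2)/2 = 42/2 = 21, a_5 = floor((15 + 14)/21) = 1.
  m_6 = 21*1 - 14 = 7, d_6 = (238 - 7^2)/21 = 189/21 = 9, a_6 = floor((15 + 7)/9) = 2.
  m_7 = 9*2 - 7 = 11, d_7 = (238 - 11^2)/9 = 117/9 = 13, a_7 = floor((15 + 11)/13) = 2.
  m_8 = 13*2 - 11 = 15, d_8 = (238 - 15^2)/13 = 13/13 = 1, a_8 = floor((15 + 15)/1) = 30.
  m_9 = 1*30 - 15 = 15, d_9 = (238 - 15^2)/1 = 13/1 = 13: (m_9, d_9) = (m_1, d_1) = (15, 13), so from here the quotients repeat a_1, ..., a_8; the period length is 8.
Hence the expansion of sqrt(238) is a_0 = 15 followed by the repeating block 2, 2, 1, 14, 1, 2, 2, 30 (period 8).

[15; (2, 2, 1, 14, 1, 2, 2, 30)]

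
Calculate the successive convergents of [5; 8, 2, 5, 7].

5/1, 41/8, 87/17, 476/93, 3419/668

Using the convergent recurrence p_i = a_i*p_{i-1} + p_{i-2}, q_i = a_i*q_{i-1} + q_{i-2} with p_{-2}=0, p_{-1}=1, q_{-2}=1, q_{-1}=0:
  i=0: a_0=5, p_0 = 5*1 + 0 = 5, q_0 = 5*0 + 1 = 1.
  i=1: a_1=8, p_1 = 8*5 + 1 = 41, q_1 = 8*1 + 0 = 8.
  i=2: a_2=2, p_2 = 2*41 + 5 = 87, q_2 = 2*8 + 1 = 17.
  i=3: a_3=5, p_3 = 5*87 + 41 = 476, q_3 = 5*17 + 8 = 93.
  i=4: a_4=7, p_4 = 7*476 + 87 = 3419, q_4 = 7*93 + 17 = 668.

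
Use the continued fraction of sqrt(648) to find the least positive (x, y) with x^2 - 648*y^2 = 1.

(x, y) = (19601, 770)

First expand sqrt(648) as a continued fraction. With x_i = (sqrt(648) + m_i)/d_i and (m_0, d_0) = (0, 1): a_0 = floor(sqrt(648)) = 25, since 25^2 = 625 <= 648 < 676 = 26^2.
Iterate m_{i+1} = d_i*a_i - m_i, d_{i+1} = (648 - m_{i+1}^2)/d_i, a_{i+1} = floor((a_0 + m_{i+1})/d_{i+1}):
  m_1 = 1*25 - 0 = 25, d_1 = (648 - 25^2)/1 = 23/1 = 23, a_1 = floor((25 + 25)/23) = 2.
  m_2 = 23*2 - 25 = 21, d_2 = (648 - 21^2)/23 = 207/23 = 9, a_2 = floor((25 + 21)/9) = 5.
  m_3 = 9*5 - 21 = 24, d_3 = (648 - 24^2)/9 = 72/9 = 8, a_3 = floor((25 + 24)/8) = 6.
  m_4 = 8*6 - 24 = 24, d_4 = (648 - 24^2)/8 = 72/8 = 9, a_4 = floor((25 + 24)/9) = 5.
  m_5 = 9*5 - 24 = 21, d_5 = (648 - 21^2)/9 = 207/9 = 23, a_5 = floor((25 + 21)/23) = 2.
  m_6 = 23*2 - 21 = 25, d_6 = (648 - 25^2)/23 = 23/23 = 1, a_6 = floor((25 + 25)/1) = 50.
  m_7 = 1*50 - 25 = 25, d_7 = (648 - 25^2)/1 = 23/1 = 23: (m_7, d_7) = (m_1, d_1) = (25, 23), so from here the quotients repeat a_1, ..., a_6; the period length is 6.
So sqrt(648) = [25; (2, 5, 6, 5, 2, 50)] with period length k = 6.
k is even, so the fundamental solution of x^2 - 648y^2 = 1 is (p_{k-1}, q_{k-1}) = (p_5, q_5); compute convergents through index 5.
Convergents (p_i = a_i*p_{i-1} + p_{i-2}, q_i = a_i*q_{i-1} + q_{i-2} with p_{-2}=0, p_{-1}=1, q_{-2}=1, q_{-1}=0):
  i=0: a_0=25, p_0 = 25*1 + 0 = 25, q_0 = 25*0 + 1 = 1.
  i=1: a_1=2, p_1 = 2*25 + 1 = 51, q_1 = 2*1 + 0 = 2.
  i=2: a_2=5, p_2 = 5*51 + 25 = 280, q_2 = 5*2 + 1 = 11.
  i=3: a_3=6, p_3 = 6*280 + 51 = 1731, q_3 = 6*11 + 2 = 68.
  i=4: a_4=5, p_4 = 5*1731 + 280 = 8935, q_4 = 5*68 + 11 = 351.
  i=5: a_5=2, p_5 = 2*8935 + 1731 = 19601, q_5 = 2*351 + 68 = 770.
Check: 19601^2 - 648*770^2 = 384199201 - 384199200 = 1, so (x, y) = (19601, 770) solves the equation, and by the theorem it is the least positive solution.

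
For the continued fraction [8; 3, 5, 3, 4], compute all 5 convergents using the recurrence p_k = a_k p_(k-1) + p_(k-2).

8/1, 25/3, 133/16, 424/51, 1829/220

Using the convergent recurrence p_i = a_i*p_{i-1} + p_{i-2}, q_i = a_i*q_{i-1} + q_{i-2} with p_{-2}=0, p_{-1}=1, q_{-2}=1, q_{-1}=0:
  i=0: a_0=8, p_0 = 8*1 + 0 = 8, q_0 = 8*0 + 1 = 1.
  i=1: a_1=3, p_1 = 3*8 + 1 = 25, q_1 = 3*1 + 0 = 3.
  i=2: a_2=5, p_2 = 5*25 + 8 = 133, q_2 = 5*3 + 1 = 16.
  i=3: a_3=3, p_3 = 3*133 + 25 = 424, q_3 = 3*16 + 3 = 51.
  i=4: a_4=4, p_4 = 4*424 + 133 = 1829, q_4 = 4*51 + 16 = 220.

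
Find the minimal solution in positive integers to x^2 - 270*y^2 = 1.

First expand sqrt(270) as a continued fraction. With x_i = (sqrt(270) + m_i)/d_i and (m_0, d_0) = (0, 1): a_0 = floor(sqrt(270)) = 16, since 16^2 = 256 <= 270 < 289 = 17^2.
Iterate m_{i+1} = d_i*a_i - m_i, d_{i+1} = (270 - m_{i+1}^2)/d_i, a_{i+1} = floor((a_0 + m_{i+1})/d_{i+1}):
  m_1 = 1*16 - 0 = 16, d_1 = (270 - 16^2)/1 = 14/1 = 14, a_1 = floor((16 + 16)/14) = 2.
  m_2 = 14*2 - 16 = 12, d_2 = (270 - 12^2)/14 = 126/14 = 9, a_2 = floor((16 + 12)/9) = 3.
  m_3 = 9*3 - 12 = 15, d_3 = (270 - 15^2)/9 = 45/9 = 5, a_3 = floor((16 + 15)/5) = 6.
  m_4 = 5*6 - 15 = 15, d_4 = (270 - 15^2)/5 = 45/5 = 9, a_4 = floor((16 + 15)/9) = 3.
  m_5 = 9*3 - 15 = 12, d_5 = (270 - 12^2)/9 = 126/9 = 14, a_5 = floor((16 + 12)/14) = 2.
  m_6 = 14*2 - 12 = 16, d_6 = (270 - 16^2)/14 = 14/14 = 1, a_6 = floor((16 + 16)/1) = 32.
  m_7 = 1*32 - 16 = 16, d_7 = (270 - 16^2)/1 = 14/1 = 14: (m_7, d_7) = (m_1, d_1) = (16, 14), so from here the quotients repeat a_1, ..., a_6; the period length is 6.
So sqrt(270) = [16; (2, 3, 6, 3, 2, 32)] with period length k = 6.
k is even, so the fundamental solution of x^2 - 270y^2 = 1 is (p_{k-1}, q_{k-1}) = (p_5, q_5); compute convergents through index 5.
Convergents (p_i = a_i*p_{i-1} + p_{i-2}, q_i = a_i*q_{i-1} + q_{i-2} with p_{-2}=0, p_{-1}=1, q_{-2}=1, q_{-1}=0):
  i=0: a_0=16, p_0 = 16*1 + 0 = 16, q_0 = 16*0 + 1 = 1.
  i=1: a_1=2, p_1 = 2*16 + 1 = 33, q_1 = 2*1 + 0 = 2.
  i=2: a_2=3, p_2 = 3*33 + 16 = 115, q_2 = 3*2 + 1 = 7.
  i=3: a_3=6, p_3 = 6*115 + 33 = 723, q_3 = 6*7 + 2 = 44.
  i=4: a_4=3, p_4 = 3*723 + 115 = 2284, q_4 = 3*44 + 7 = 139.
  i=5: a_5=2, p_5 = 2*2284 + 723 = 5291, q_5 = 2*139 + 44 = 322.
Check: 5291^2 - 270*322^2 = 27994681 - 27994680 = 1, so (x, y) = (5291, 322) solves the equation, and by the theorem it is the least positive solution.

(x, y) = (5291, 322)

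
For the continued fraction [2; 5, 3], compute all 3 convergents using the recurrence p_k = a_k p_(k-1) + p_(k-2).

Using the convergent recurrence p_i = a_i*p_{i-1} + p_{i-2}, q_i = a_i*q_{i-1} + q_{i-2} with p_{-2}=0, p_{-1}=1, q_{-2}=1, q_{-1}=0:
  i=0: a_0=2, p_0 = 2*1 + 0 = 2, q_0 = 2*0 + 1 = 1.
  i=1: a_1=5, p_1 = 5*2 + 1 = 11, q_1 = 5*1 + 0 = 5.
  i=2: a_2=3, p_2 = 3*11 + 2 = 35, q_2 = 3*5 + 1 = 16.

2/1, 11/5, 35/16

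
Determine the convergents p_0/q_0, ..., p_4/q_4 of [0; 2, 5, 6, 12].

Using the convergent recurrence p_i = a_i*p_{i-1} + p_{i-2}, q_i = a_i*q_{i-1} + q_{i-2} with p_{-2}=0, p_{-1}=1, q_{-2}=1, q_{-1}=0:
  i=0: a_0=0, p_0 = 0*1 + 0 = 0, q_0 = 0*0 + 1 = 1.
  i=1: a_1=2, p_1 = 2*0 + 1 = 1, q_1 = 2*1 + 0 = 2.
  i=2: a_2=5, p_2 = 5*1 + 0 = 5, q_2 = 5*2 + 1 = 11.
  i=3: a_3=6, p_3 = 6*5 + 1 = 31, q_3 = 6*11 + 2 = 68.
  i=4: a_4=12, p_4 = 12*31 + 5 = 377, q_4 = 12*68 + 11 = 827.

0/1, 1/2, 5/11, 31/68, 377/827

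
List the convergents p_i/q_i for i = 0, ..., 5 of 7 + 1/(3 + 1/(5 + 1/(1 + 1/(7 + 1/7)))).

Using the convergent recurrence p_i = a_i*p_{i-1} + p_{i-2}, q_i = a_i*q_{i-1} + q_{i-2} with p_{-2}=0, p_{-1}=1, q_{-2}=1, q_{-1}=0:
  i=0: a_0=7, p_0 = 7*1 + 0 = 7, q_0 = 7*0 + 1 = 1.
  i=1: a_1=3, p_1 = 3*7 + 1 = 22, q_1 = 3*1 + 0 = 3.
  i=2: a_2=5, p_2 = 5*22 + 7 = 117, q_2 = 5*3 + 1 = 16.
  i=3: a_3=1, p_3 = 1*117 + 22 = 139, q_3 = 1*16 + 3 = 19.
  i=4: a_4=7, p_4 = 7*139 + 117 = 1090, q_4 = 7*19 + 16 = 149.
  i=5: a_5=7, p_5 = 7*1090 + 139 = 7769, q_5 = 7*149 + 19 = 1062.

7/1, 22/3, 117/16, 139/19, 1090/149, 7769/1062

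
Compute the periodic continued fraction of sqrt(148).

Write x_i = (sqrt(148) + m_i)/d_i with (m_0, d_0) = (0, 1). a_0 = floor(sqrt(148)) = 12, since 12^2 = 144 <= 148 < 169 = 13^2.
Iterate m_{i+1} = d_i*a_i - m_i, d_{i+1} = (148 - m_{i+1}^2)/d_i, a_{i+1} = floor((a_0 + m_{i+1})/d_{i+1}):
  m_1 = 1*12 - 0 = 12, d_1 = (148 - 12^2)/1 = 4/1 = 4, a_1 = floor((12 + 12)/4) = 6.
  m_2 = 4*6 - 12 = 12, d_2 = (148 - 12^2)/4 = 4/4 = 1, a_2 = floor((12 + 12)/1) = 24.
  m_3 = 1*24 - 12 = 12, d_3 = (148 - 12^2)/1 = 4/1 = 4: (m_3, d_3) = (m_1, d_1) = (12, 4), so from here the quotients repeat a_1, a_2; the period length is 2.
Hence the expansion of sqrt(148) is a_0 = 12 followed by the repeating block 6, 24 (period 2).

[12; (6, 24)]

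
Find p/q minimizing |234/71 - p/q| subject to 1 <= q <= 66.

145/44

Expand x = 234/71 as a continued fraction with the Euclidean algorithm:
  234 = 3*71 + 21, so a_0 = 3.
  71 = 3*21 + 8, so a_1 = 3.
  21 = 2*8 + 5, so a_2 = 2.
  8 = 1*5 + 3, so a_3 = 1.
  5 = 1*3 + 2, so a_4 = 1.
  3 = 1*2 + 1, so a_5 = 1.
  2 = 2*1 + 0, so a_6 = 2.
so x = [3; 3, 2, 1, 1, 1, 2].
Convergents (p_i = a_i*p_{i-1} + p_{i-2}, q_i = a_i*q_{i-1} + q_{i-2} with p_{-2}=0, p_{-1}=1, q_{-2}=1, q_{-1}=0), until the denominator exceeds 66:
  i=0: a_0=3, p_0 = 3*1 + 0 = 3, q_0 = 3*0 + 1 = 1.
  i=1: a_1=3, p_1 = 3*3 + 1 = 10, q_1 = 3*1 + 0 = 3.
  i=2: a_2=2, p_2 = 2*10 + 3 = 23, q_2 = 2*3 + 1 = 7.
  i=3: a_3=1, p_3 = 1*23 + 10 = 33, q_3 = 1*7 + 3 = 10.
  i=4: a_4=1, p_4 = 1*33 + 23 = 56, q_4 = 1*10 + 7 = 17.
  i=5: a_5=1, p_5 = 1*56 + 33 = 89, q_5 = 1*17 + 10 = 27.
  i=6: a_6=2, p_6 = 2*89 + 56 = 234, q_6 = 2*27 + 17 = 71.
q_6 = 71 > 66, so the last convergent with denominator <= 66 is p_5/q_5 = 89/27.
The closest fraction with denominator <= 66 is either p_5/q_5 or the intermediate fraction (k*p_5 + p_4)/(k*q_5 + q_4) with the largest k >= 1 whose denominator stays <= 66; these approach x as k grows, and every other convergent or intermediate fraction in range is farther away.
Largest k: floor((66 - q_4)/q_5) = floor((66 - 17)/27) = 1.
That gives (1*89 + 56)/(1*27 + 17) = 145/44.
Compare the errors: |x - 89/27| = |234*27 - 89*71|/(71*27) = 1/1917, and |x - 145/44| = |234*44 - 145*71|/(71*44) = 1/3124.
Cross-multiplying, 1*1917 = 1917 < 3124 = 1*3124, so 1/3124 is smaller: the intermediate fraction 145/44 is closer to x than 89/27.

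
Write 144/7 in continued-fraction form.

[20; 1, 1, 3]

Run the Euclidean algorithm on 144 and 7; the successive quotients are the partial quotients a_0, a_1, ... (each step inverts the fractional part left over by the previous one):
  144 = 20*7 + 4, so a_0 = 20.
  7 = 1*4 + 3, so a_1 = 1.
  4 = 1*3 + 1, so a_2 = 1.
  3 = 3*1 + 0, so a_3 = 3.
The remainder reaches 0 after 4 divisions, so the expansion has 4 partial quotients, read off in order.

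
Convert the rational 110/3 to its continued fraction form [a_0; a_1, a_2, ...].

[36; 1, 2]

Run the Euclidean algorithm on 110 and 3; the successive quotients are the partial quotients a_0, a_1, ... (each step inverts the fractional part left over by the previous one):
  110 = 36*3 + 2, so a_0 = 36.
  3 = 1*2 + 1, so a_1 = 1.
  2 = 2*1 + 0, so a_2 = 2.
The remainder reaches 0 after 3 divisions, so the expansion has 3 partial quotients, read off in order.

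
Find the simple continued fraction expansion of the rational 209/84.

[2; 2, 20, 2]

Run the Euclidean algorithm on 209 and 84; the successive quotients are the partial quotients a_0, a_1, ... (each step inverts the fractional part left over by the previous one):
  209 = 2*84 + 41, so a_0 = 2.
  84 = 2*41 + 2, so a_1 = 2.
  41 = 20*2 + 1, so a_2 = 20.
  2 = 2*1 + 0, so a_3 = 2.
The remainder reaches 0 after 4 divisions, so the expansion has 4 partial quotients, read off in order.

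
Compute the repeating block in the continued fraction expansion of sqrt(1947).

Write x_i = (sqrt(1947) + m_i)/d_i with (m_0, d_0) = (0, 1). a_0 = floor(sqrt(1947)) = 44, since 44^2 = 1936 <= 1947 < 2025 = 45^2.
Iterate m_{i+1} = d_i*a_i - m_i, d_{i+1} = (1947 - m_{i+1}^2)/d_i, a_{i+1} = floor((a_0 + m_{i+1})/d_{i+1}):
  m_1 = 1*44 - 0 = 44, d_1 = (1947 - 44^2)/1 = 11/1 = 11, a_1 = floor((44 + 44)/11) = 8.
  m_2 = 11*8 - 44 = 44, d_2 = (1947 - 44^2)/11 = 11/11 = 1, a_2 = floor((44 + 44)/1) = 88.
  m_3 = 1*88 - 44 = 44, d_3 = (1947 - 44^2)/1 = 11/1 = 11: (m_3, d_3) = (m_1, d_1) = (44, 11), so from here the quotients repeat a_1, a_2; the period length is 2.
Hence the expansion of sqrt(1947) is a_0 = 44 followed by the repeating block 8, 88 (period 2).

[44; (8, 88)]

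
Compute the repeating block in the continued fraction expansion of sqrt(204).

[14; (3, 1, 1, 6, 1, 1, 3, 28)]

Write x_i = (sqrt(204) + m_i)/d_i with (m_0, d_0) = (0, 1). a_0 = floor(sqrt(204)) = 14, since 14^2 = 196 <= 204 < 225 = 15^2.
Iterate m_{i+1} = d_i*a_i - m_i, d_{i+1} = (204 - m_{i+1}^2)/d_i, a_{i+1} = floor((a_0 + m_{i+1})/d_{i+1}):
  m_1 = 1*14 - 0 = 14, d_1 = (204 - 14^2)/1 = 8/1 = 8, a_1 = floor((14 + 14)/8) = 3.
  m_2 = 8*3 - 14 = 10, d_2 = (204 - 10^2)/8 = 104/8 = 13, a_2 = floor((14 + 10)/13) = 1.
  m_3 = 13*1 - 10 = 3, d_3 = (204 - 3^2)/13 = 195/13 = 15, a_3 = floor((14 + 3)/15) = 1.
  m_4 = 15*1 - 3 = 12, d_4 = (204 - 12^2)/15 = 60/15 = 4, a_4 = floor((14 + 12)/4) = 6.
  m_5 = 4*6 - 12 = 12, d_5 = (204 - 12^2)/4 = 60/4 = 15, a_5 = floor((14 + 12)/15) = 1.
  m_6 = 15*1 - 12 = 3, d_6 = (204 - 3^2)/15 = 195/15 = 13, a_6 = floor((14 + 3)/13) = 1.
  m_7 = 13*1 - 3 = 10, d_7 = (204 - 10^2)/13 = 104/13 = 8, a_7 = floor((14 + 10)/8) = 3.
  m_8 = 8*3 - 10 = 14, d_8 = (204 - 14^2)/8 = 8/8 = 1, a_8 = floor((14 + 14)/1) = 28.
  m_9 = 1*28 - 14 = 14, d_9 = (204 - 14^2)/1 = 8/1 = 8: (m_9, d_9) = (m_1, d_1) = (14, 8), so from here the quotients repeat a_1, ..., a_8; the period length is 8.
Hence the expansion of sqrt(204) is a_0 = 14 followed by the repeating block 3, 1, 1, 6, 1, 1, 3, 28 (period 8).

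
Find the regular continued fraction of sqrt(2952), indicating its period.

[54; (3, 108)]

Write x_i = (sqrt(2952) + m_i)/d_i with (m_0, d_0) = (0, 1). a_0 = floor(sqrt(2952)) = 54, since 54^2 = 2916 <= 2952 < 3025 = 55^2.
Iterate m_{i+1} = d_i*a_i - m_i, d_{i+1} = (2952 - m_{i+1}^2)/d_i, a_{i+1} = floor((a_0 + m_{i+1})/d_{i+1}):
  m_1 = 1*54 - 0 = 54, d_1 = (2952 - 54^2)/1 = 36/1 = 36, a_1 = floor((54 + 54)/36) = 3.
  m_2 = 36*3 - 54 = 54, d_2 = (2952 - 54^2)/36 = 36/36 = 1, a_2 = floor((54 + 54)/1) = 108.
  m_3 = 1*108 - 54 = 54, d_3 = (2952 - 54^2)/1 = 36/1 = 36: (m_3, d_3) = (m_1, d_1) = (54, 36), so from here the quotients repeat a_1, a_2; the period length is 2.
Hence the expansion of sqrt(2952) is a_0 = 54 followed by the repeating block 3, 108 (period 2).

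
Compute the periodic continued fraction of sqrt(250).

Write x_i = (sqrt(250) + m_i)/d_i with (m_0, d_0) = (0, 1). a_0 = floor(sqrt(250)) = 15, since 15^2 = 225 <= 250 < 256 = 16^2.
Iterate m_{i+1} = d_i*a_i - m_i, d_{i+1} = (250 - m_{i+1}^2)/d_i, a_{i+1} = floor((a_0 + m_{i+1})/d_{i+1}):
  m_1 = 1*15 - 0 = 15, d_1 = (250 - 15^2)/1 = 25/1 = 25, a_1 = floor((15 + 15)/25) = 1.
  m_2 = 25*1 - 15 = 10, d_2 = (250 - 10^2)/25 = 150/25 = 6, a_2 = floor((15 + 10)/6) = 4.
  m_3 = 6*4 - 10 = 14, d_3 = (250 - 14^2)/6 = 54/6 = 9, a_3 = floor((15 + 14)/9) = 3.
  m_4 = 9*3 - 14 = 13, d_4 = (250 - 13^2)/9 = 81/9 = 9, a_4 = floor((15 + 13)/9) = 3.
  m_5 = 9*3 - 13 = 14, d_5 = (250 - 14^2)/9 = 54/9 = 6, a_5 = floor((15 + 14)/6) = 4.
  m_6 = 6*4 - 14 = 10, d_6 = (250 - 10^2)/6 = 150/6 = 25, a_6 = floor((15 + 10)/25) = 1.
  m_7 = 25*1 - 10 = 15, d_7 = (250 - 15^2)/25 = 25/25 = 1, a_7 = floor((15 + 15)/1) = 30.
  m_8 = 1*30 - 15 = 15, d_8 = (250 - 15^2)/1 = 25/1 = 25: (m_8, d_8) = (m_1, d_1) = (15, 25), so from here the quotients repeat a_1, ..., a_7; the period length is 7.
Hence the expansion of sqrt(250) is a_0 = 15 followed by the repeating block 1, 4, 3, 3, 4, 1, 30 (period 7).

[15; (1, 4, 3, 3, 4, 1, 30)]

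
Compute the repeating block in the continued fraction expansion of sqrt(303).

Write x_i = (sqrt(303) + m_i)/d_i with (m_0, d_0) = (0, 1). a_0 = floor(sqrt(303)) = 17, since 17^2 = 289 <= 303 < 324 = 18^2.
Iterate m_{i+1} = d_i*a_i - m_i, d_{i+1} = (303 - m_{i+1}^2)/d_i, a_{i+1} = floor((a_0 + m_{i+1})/d_{i+1}):
  m_1 = 1*17 - 0 = 17, d_1 = (303 - 17^2)/1 = 14/1 = 14, a_1 = floor((17 + 17)/14) = 2.
  m_2 = 14*2 - 17 = 11, d_2 = (303 - 11^2)/14 = 182/14 = 13, a_2 = floor((17 + 11)/13) = 2.
  m_3 = 13*2 - 11 = 15, d_3 = (303 - 15^2)/13 = 78/13 = 6, a_3 = floor((17 + 15)/6) = 5.
  m_4 = 6*5 - 15 = 15, d_4 = (303 - 15^2)/6 = 78/6 = 13, a_4 = floor((17 + 15)/13) = 2.
  m_5 = 13*2 - 15 = 11, d_5 = (303 - 11^2)/13 = 182/13 = 14, a_5 = floor((17 + 11)/14) = 2.
  m_6 = 14*2 - 11 = 17, d_6 = (303 - 17^2)/14 = 14/14 = 1, a_6 = floor((17 + 17)/1) = 34.
  m_7 = 1*34 - 17 = 17, d_7 = (303 - 17^2)/1 = 14/1 = 14: (m_7, d_7) = (m_1, d_1) = (17, 14), so from here the quotients repeat a_1, ..., a_6; the period length is 6.
Hence the expansion of sqrt(303) is a_0 = 17 followed by the repeating block 2, 2, 5, 2, 2, 34 (period 6).

[17; (2, 2, 5, 2, 2, 34)]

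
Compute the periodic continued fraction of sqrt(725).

Write x_i = (sqrt(725) + m_i)/d_i with (m_0, d_0) = (0, 1). a_0 = floor(sqrt(725)) = 26, since 26^2 = 676 <= 725 < 729 = 27^2.
Iterate m_{i+1} = d_i*a_i - m_i, d_{i+1} = (725 - m_{i+1}^2)/d_i, a_{i+1} = floor((a_0 + m_{i+1})/d_{i+1}):
  m_1 = 1*26 - 0 = 26, d_1 = (725 - 26^2)/1 = 49/1 = 49, a_1 = floor((26 + 26)/49) = 1.
  m_2 = 49*1 - 26 = 23, d_2 = (725 - 23^2)/49 = 196/49 = 4, a_2 = floor((26 + 23)/4) = 12.
  m_3 = 4*12 - 23 = 25, d_3 = (725 - 25^2)/4 = 100/4 = 25, a_3 = floor((26 + 25)/25) = 2.
  m_4 = 25*2 - 25 = 25, d_4 = (725 - 25^2)/25 = 100/25 = 4, a_4 = floor((26 + 25)/4) = 12.
  m_5 = 4*12 - 25 = 23, d_5 = (725 - 23^2)/4 = 196/4 = 49, a_5 = floor((26 + 23)/49) = 1.
  m_6 = 49*1 - 23 = 26, d_6 = (725 - 26^2)/49 = 49/49 = 1, a_6 = floor((26 + 26)/1) = 52.
  m_7 = 1*52 - 26 = 26, d_7 = (725 - 26^2)/1 = 49/1 = 49: (m_7, d_7) = (m_1, d_1) = (26, 49), so from here the quotients repeat a_1, ..., a_6; the period length is 6.
Hence the expansion of sqrt(725) is a_0 = 26 followed by the repeating block 1, 12, 2, 12, 1, 52 (period 6).

[26; (1, 12, 2, 12, 1, 52)]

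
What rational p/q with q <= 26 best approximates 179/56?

Expand x = 179/56 as a continued fraction with the Euclidean algorithm:
  179 = 3*56 + 11, so a_0 = 3.
  56 = 5*11 + 1, so a_1 = 5.
  11 = 11*1 + 0, so a_2 = 11.
so x = [3; 5, 11].
Convergents (p_i = a_i*p_{i-1} + p_{i-2}, q_i = a_i*q_{i-1} + q_{i-2} with p_{-2}=0, p_{-1}=1, q_{-2}=1, q_{-1}=0), until the denominator exceeds 26:
  i=0: a_0=3, p_0 = 3*1 + 0 = 3, q_0 = 3*0 + 1 = 1.
  i=1: a_1=5, p_1 = 5*3 + 1 = 16, q_1 = 5*1 + 0 = 5.
  i=2: a_2=11, p_2 = 11*16 + 3 = 179, q_2 = 11*5 + 1 = 56.
q_2 = 56 > 26, so the last convergent with denominator <= 26 is p_1/q_1 = 16/5.
The closest fraction with denominator <= 26 is either p_1/q_1 or the intermediate fraction (k*p_1 + p_0)/(k*q_1 + q_0) with the largest k >= 1 whose denominator stays <= 26; these approach x as k grows, and every other convergent or intermediate fraction in range is farther away.
Largest k: floor((26 - q_0)/q_1) = floor((26 - 1)/5) = 5.
That gives (5*16 + 3)/(5*5 + 1) = 83/26.
Compare the errors: |x - 16/5| = |179*5 - 16*56|/(56*5) = 1/280, and |x - 83/26| = |179*26 - 83*56|/(56*26) = 6/1456.
Cross-multiplying, 1*1456 = 1456 < 1680 = 6*280, so 1/280 is smaller: the convergent 16/5 is closer to x than 83/26.

16/5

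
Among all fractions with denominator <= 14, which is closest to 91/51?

25/14

Expand x = 91/51 as a continued fraction with the Euclidean algorithm:
  91 = 1*51 + 40, so a_0 = 1.
  51 = 1*40 + 11, so a_1 = 1.
  40 = 3*11 + 7, so a_2 = 3.
  11 = 1*7 + 4, so a_3 = 1.
  7 = 1*4 + 3, so a_4 = 1.
  4 = 1*3 + 1, so a_5 = 1.
  3 = 3*1 + 0, so a_6 = 3.
so x = [1; 1, 3, 1, 1, 1, 3].
Convergents (p_i = a_i*p_{i-1} + p_{i-2}, q_i = a_i*q_{i-1} + q_{i-2} with p_{-2}=0, p_{-1}=1, q_{-2}=1, q_{-1}=0), until the denominator exceeds 14:
  i=0: a_0=1, p_0 = 1*1 + 0 = 1, q_0 = 1*0 + 1 = 1.
  i=1: a_1=1, p_1 = 1*1 + 1 = 2, q_1 = 1*1 + 0 = 1.
  i=2: a_2=3, p_2 = 3*2 + 1 = 7, q_2 = 3*1 + 1 = 4.
  i=3: a_3=1, p_3 = 1*7 + 2 = 9, q_3 = 1*4 + 1 = 5.
  i=4: a_4=1, p_4 = 1*9 + 7 = 16, q_4 = 1*5 + 4 = 9.
  i=5: a_5=1, p_5 = 1*16 + 9 = 25, q_5 = 1*9 + 5 = 14.
  i=6: a_6=3, p_6 = 3*25 + 16 = 91, q_6 = 3*14 + 9 = 51.
q_6 = 51 > 14, so the last convergent with denominator <= 14 is p_5/q_5 = 25/14.
The closest fraction with denominator <= 14 is either p_5/q_5 or the intermediate fraction (k*p_5 + p_4)/(k*q_5 + q_4) with the largest k >= 1 whose denominator stays <= 14; these approach x as k grows, and every other convergent or intermediate fraction in range is farther away.
Largest k: floor((14 - q_4)/q_5) = floor((14 - 9)/14) = 0.
Since k = 0, no intermediate fraction beyond p_5/q_5 has denominator <= 14, so the convergent 25/14 is the closest (its error is |91*14 - 25*51|/(51*14) = 1/714).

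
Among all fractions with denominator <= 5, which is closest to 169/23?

22/3

Expand x = 169/23 as a continued fraction with the Euclidean algorithm:
  169 = 7*23 + 8, so a_0 = 7.
  23 = 2*8 + 7, so a_1 = 2.
  8 = 1*7 + 1, so a_2 = 1.
  7 = 7*1 + 0, so a_3 = 7.
so x = [7; 2, 1, 7].
Convergents (p_i = a_i*p_{i-1} + p_{i-2}, q_i = a_i*q_{i-1} + q_{i-2} with p_{-2}=0, p_{-1}=1, q_{-2}=1, q_{-1}=0), until the denominator exceeds 5:
  i=0: a_0=7, p_0 = 7*1 + 0 = 7, q_0 = 7*0 + 1 = 1.
  i=1: a_1=2, p_1 = 2*7 + 1 = 15, q_1 = 2*1 + 0 = 2.
  i=2: a_2=1, p_2 = 1*15 + 7 = 22, q_2 = 1*2 + 1 = 3.
  i=3: a_3=7, p_3 = 7*22 + 15 = 169, q_3 = 7*3 + 2 = 23.
q_3 = 23 > 5, so the last convergent with denominator <= 5 is p_2/q_2 = 22/3.
The closest fraction with denominator <= 5 is either p_2/q_2 or the intermediate fraction (k*p_2 + p_1)/(k*q_2 + q_1) with the largest k >= 1 whose denominator stays <= 5; these approach x as k grows, and every other convergent or intermediate fraction in range is farther away.
Largest k: floor((5 - q_1)/q_2) = floor((5 - 2)/3) = 1.
That gives (1*22 + 15)/(1*3 + 2) = 37/5.
Compare the errors: |x - 22/3| = |169*3 - 22*23|/(23*3) = 1/69, and |x - 37/5| = |169*5 - 37*23|/(23*5) = 6/115.
Cross-multiplying, 1*115 = 115 < 414 = 6*69, so 1/69 is smaller: the convergent 22/3 is closer to x than 37/5.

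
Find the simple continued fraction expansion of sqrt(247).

[15; (1, 2, 1, 1, 9, 1, 9, 1, 1, 2, 1, 30)]

Write x_i = (sqrt(247) + m_i)/d_i with (m_0, d_0) = (0, 1). a_0 = floor(sqrt(247)) = 15, since 15^2 = 225 <= 247 < 256 = 16^2.
Iterate m_{i+1} = d_i*a_i - m_i, d_{i+1} = (247 - m_{i+1}^2)/d_i, a_{i+1} = floor((a_0 + m_{i+1})/d_{i+1}):
  m_1 = 1*15 - 0 = 15, d_1 = (247 - 15^2)/1 = 22/1 = 22, a_1 = floor((15 + 15)/22) = 1.
  m_2 = 22*1 - 15 = 7, d_2 = (247 - 7^2)/22 = 198/22 = 9, a_2 = floor((15 + 7)/9) = 2.
  m_3 = 9*2 - 7 = 11, d_3 = (247 - 11^2)/9 = 126/9 = 14, a_3 = floor((15 + 11)/14) = 1.
  m_4 = 14*1 - 11 = 3, d_4 = (247 - 3^2)/14 = 238/14 = 17, a_4 = floor((15 + 3)/17) = 1.
  m_5 = 17*1 - 3 = 14, d_5 = (247 - 14^2)/17 = 51/17 = 3, a_5 = floor((15 + 14)/3) = 9.
  m_6 = 3*9 - 14 = 13, d_6 = (247 - 13^2)/3 = 78/3 = 26, a_6 = floor((15 + 13)/26) = 1.
  m_7 = 26*1 - 13 = 13, d_7 = (247 - 13^2)/26 = 78/26 = 3, a_7 = floor((15 + 13)/3) = 9.
  m_8 = 3*9 - 13 = 14, d_8 = (247 - 14^2)/3 = 51/3 = 17, a_8 = floor((15 + 14)/17) = 1.
  m_9 = 17*1 - 14 = 3, d_9 = (247 - 3^2)/17 = 238/17 = 14, a_9 = floor((15 + 3)/14) = 1.
  m_10 = 14*1 - 3 = 11, d_10 = (247 - 11^2)/14 = 126/14 = 9, a_10 = floor((15 + 11)/9) = 2.
  m_11 = 9*2 - 11 = 7, d_11 = (247 - 7^2)/9 = 198/9 = 22, a_11 = floor((15 + 7)/22) = 1.
  m_12 = 22*1 - 7 = 15, d_12 = (247 - 15^2)/22 = 22/22 = 1, a_12 = floor((15 + 15)/1) = 30.
  m_13 = 1*30 - 15 = 15, d_13 = (247 - 15^2)/1 = 22/1 = 22: (m_13, d_13) = (m_1, d_1) = (15, 22), so from here the quotients repeat a_1, ..., a_12; the period length is 12.
Hence the expansion of sqrt(247) is a_0 = 15 followed by the repeating block 1, 2, 1, 1, 9, 1, 9, 1, 1, 2, 1, 30 (period 12).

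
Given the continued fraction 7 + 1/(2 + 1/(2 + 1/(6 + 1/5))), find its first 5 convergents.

7/1, 15/2, 37/5, 237/32, 1222/165

Using the convergent recurrence p_i = a_i*p_{i-1} + p_{i-2}, q_i = a_i*q_{i-1} + q_{i-2} with p_{-2}=0, p_{-1}=1, q_{-2}=1, q_{-1}=0:
  i=0: a_0=7, p_0 = 7*1 + 0 = 7, q_0 = 7*0 + 1 = 1.
  i=1: a_1=2, p_1 = 2*7 + 1 = 15, q_1 = 2*1 + 0 = 2.
  i=2: a_2=2, p_2 = 2*15 + 7 = 37, q_2 = 2*2 + 1 = 5.
  i=3: a_3=6, p_3 = 6*37 + 15 = 237, q_3 = 6*5 + 2 = 32.
  i=4: a_4=5, p_4 = 5*237 + 37 = 1222, q_4 = 5*32 + 5 = 165.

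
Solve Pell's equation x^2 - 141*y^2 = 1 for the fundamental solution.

First expand sqrt(141) as a continued fraction. With x_i = (sqrt(141) + m_i)/d_i and (m_0, d_0) = (0, 1): a_0 = floor(sqrt(141)) = 11, since 11^2 = 121 <= 141 < 144 = 12^2.
Iterate m_{i+1} = d_i*a_i - m_i, d_{i+1} = (141 - m_{i+1}^2)/d_i, a_{i+1} = floor((a_0 + m_{i+1})/d_{i+1}):
  m_1 = 1*11 - 0 = 11, d_1 = (141 - 11^2)/1 = 20/1 = 20, a_1 = floor((11 + 11)/20) = 1.
  m_2 = 20*1 - 11 = 9, d_2 = (141 - 9^2)/20 = 60/20 = 3, a_2 = floor((11 + 9)/3) = 6.
  m_3 = 3*6 - 9 = 9, d_3 = (141 - 9^2)/3 = 60/3 = 20, a_3 = floor((11 + 9)/20) = 1.
  m_4 = 20*1 - 9 = 11, d_4 = (141 - 11^2)/20 = 20/20 = 1, a_4 = floor((11 + 11)/1) = 22.
  m_5 = 1*22 - 11 = 11, d_5 = (141 - 11^2)/1 = 20/1 = 20: (m_5, d_5) = (m_1, d_1) = (11, 20), so from here the quotients repeat a_1, ..., a_4; the period length is 4.
So sqrt(141) = [11; (1, 6, 1, 22)] with period length k = 4.
k is even, so the fundamental solution of x^2 - 141y^2 = 1 is (p_{k-1}, q_{k-1}) = (p_3, q_3); compute convergents through index 3.
Convergents (p_i = a_i*p_{i-1} + p_{i-2}, q_i = a_i*q_{i-1} + q_{i-2} with p_{-2}=0, p_{-1}=1, q_{-2}=1, q_{-1}=0):
  i=0: a_0=11, p_0 = 11*1 + 0 = 11, q_0 = 11*0 + 1 = 1.
  i=1: a_1=1, p_1 = 1*11 + 1 = 12, q_1 = 1*1 + 0 = 1.
  i=2: a_2=6, p_2 = 6*12 + 11 = 83, q_2 = 6*1 + 1 = 7.
  i=3: a_3=1, p_3 = 1*83 + 12 = 95, q_3 = 1*7 + 1 = 8.
Check: 95^2 - 141*8^2 = 9025 - 9024 = 1, so (x, y) = (95, 8) solves the equation, and by the theorem it is the least positive solution.

(x, y) = (95, 8)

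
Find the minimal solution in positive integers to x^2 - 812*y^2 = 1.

(x, y) = (57, 2)

First expand sqrt(812) as a continued fraction. With x_i = (sqrt(812) + m_i)/d_i and (m_0, d_0) = (0, 1): a_0 = floor(sqrt(812)) = 28, since 28^2 = 784 <= 812 < 841 = 29^2.
Iterate m_{i+1} = d_i*a_i - m_i, d_{i+1} = (812 - m_{i+1}^2)/d_i, a_{i+1} = floor((a_0 + m_{i+1})/d_{i+1}):
  m_1 = 1*28 - 0 = 28, d_1 = (812 - 28^2)/1 = 28/1 = 28, a_1 = floor((28 + 28)/28) = 2.
  m_2 = 28*2 - 28 = 28, d_2 = (812 - 28^2)/28 = 28/28 = 1, a_2 = floor((28 + 28)/1) = 56.
  m_3 = 1*56 - 28 = 28, d_3 = (812 - 28^2)/1 = 28/1 = 28: (m_3, d_3) = (m_1, d_1) = (28, 28), so from here the quotients repeat a_1, a_2; the period length is 2.
So sqrt(812) = [28; (2, 56)] with period length k = 2.
k is even, so the fundamental solution of x^2 - 812y^2 = 1 is (p_{k-1}, q_{k-1}) = (p_1, q_1); compute convergents through index 1.
Convergents (p_i = a_i*p_{i-1} + p_{i-2}, q_i = a_i*q_{i-1} + q_{i-2} with p_{-2}=0, p_{-1}=1, q_{-2}=1, q_{-1}=0):
  i=0: a_0=28, p_0 = 28*1 + 0 = 28, q_0 = 28*0 + 1 = 1.
  i=1: a_1=2, p_1 = 2*28 + 1 = 57, q_1 = 2*1 + 0 = 2.
Check: 57^2 - 812*2^2 = 3249 - 3248 = 1, so (x, y) = (57, 2) solves the equation, and by the theorem it is the least positive solution.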